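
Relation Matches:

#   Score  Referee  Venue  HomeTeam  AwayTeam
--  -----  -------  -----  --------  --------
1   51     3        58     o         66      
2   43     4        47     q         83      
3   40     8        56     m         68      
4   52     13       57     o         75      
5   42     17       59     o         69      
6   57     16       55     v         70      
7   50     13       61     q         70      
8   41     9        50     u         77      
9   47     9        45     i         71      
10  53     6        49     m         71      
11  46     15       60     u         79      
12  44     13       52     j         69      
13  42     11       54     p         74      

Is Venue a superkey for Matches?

All 13 rows have distinct Venue values, so Venue → (all attributes) holds and Venue is a superkey.

Yes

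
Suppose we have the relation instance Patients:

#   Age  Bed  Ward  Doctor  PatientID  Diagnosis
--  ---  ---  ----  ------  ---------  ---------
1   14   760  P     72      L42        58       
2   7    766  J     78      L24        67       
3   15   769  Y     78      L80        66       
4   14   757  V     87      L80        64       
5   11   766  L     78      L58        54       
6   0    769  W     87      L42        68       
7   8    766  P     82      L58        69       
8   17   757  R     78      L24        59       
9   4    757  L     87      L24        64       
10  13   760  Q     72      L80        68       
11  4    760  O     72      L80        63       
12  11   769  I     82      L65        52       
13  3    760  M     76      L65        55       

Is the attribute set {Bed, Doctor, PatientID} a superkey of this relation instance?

No

Rows 10 and 11 have the same {Bed, Doctor, PatientID} value (Bed=760, Doctor=72, PatientID=L80) but are distinct tuples, so {Bed, Doctor, PatientID} does not determine every attribute — not a superkey.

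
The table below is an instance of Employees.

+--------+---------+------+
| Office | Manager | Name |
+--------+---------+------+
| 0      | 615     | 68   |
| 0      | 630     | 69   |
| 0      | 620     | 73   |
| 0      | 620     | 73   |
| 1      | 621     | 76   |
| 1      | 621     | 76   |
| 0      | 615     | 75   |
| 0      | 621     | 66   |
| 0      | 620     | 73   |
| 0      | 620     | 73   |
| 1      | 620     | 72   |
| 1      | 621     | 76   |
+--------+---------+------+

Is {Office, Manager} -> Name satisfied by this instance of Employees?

(Office=0, Manager=615): 2 rows → Name takes values {68, 75} — violation
(Office=0, Manager=630): 1 row → Name = 69 ✓
(Office=0, Manager=620): 4 rows → Name = 73, 73, 73, 73 ✓
(Office=1, Manager=621): 3 rows → Name = 76, 76, 76 ✓
(Office=0, Manager=621): 1 row → Name = 66 ✓
(Office=1, Manager=620): 1 row → Name = 72 ✓
Two rows agree on {Office, Manager} but differ on Name, so {Office, Manager} -> Name does not hold.

No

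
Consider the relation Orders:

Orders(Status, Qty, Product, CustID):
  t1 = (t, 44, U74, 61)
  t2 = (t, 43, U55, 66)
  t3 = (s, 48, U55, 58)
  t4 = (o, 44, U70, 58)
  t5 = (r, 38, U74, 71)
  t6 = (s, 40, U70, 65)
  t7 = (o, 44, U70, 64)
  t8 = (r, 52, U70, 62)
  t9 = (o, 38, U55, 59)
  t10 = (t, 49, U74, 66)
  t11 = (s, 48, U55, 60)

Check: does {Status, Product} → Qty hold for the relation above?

No

(Status=t, Product=U74): rows 1, 10 → Qty takes values {44, 49} — violation
(Status=t, Product=U55): row 2 → Qty = 43 ✓
(Status=s, Product=U55): rows 3, 11 → Qty = 48, 48 ✓
(Status=o, Product=U70): rows 4, 7 → Qty = 44, 44 ✓
(Status=r, Product=U74): row 5 → Qty = 38 ✓
(Status=s, Product=U70): row 6 → Qty = 40 ✓
(Status=r, Product=U70): row 8 → Qty = 52 ✓
(Status=o, Product=U55): row 9 → Qty = 38 ✓
Two rows agree on {Status, Product} but differ on Qty, so {Status, Product} → Qty does not hold.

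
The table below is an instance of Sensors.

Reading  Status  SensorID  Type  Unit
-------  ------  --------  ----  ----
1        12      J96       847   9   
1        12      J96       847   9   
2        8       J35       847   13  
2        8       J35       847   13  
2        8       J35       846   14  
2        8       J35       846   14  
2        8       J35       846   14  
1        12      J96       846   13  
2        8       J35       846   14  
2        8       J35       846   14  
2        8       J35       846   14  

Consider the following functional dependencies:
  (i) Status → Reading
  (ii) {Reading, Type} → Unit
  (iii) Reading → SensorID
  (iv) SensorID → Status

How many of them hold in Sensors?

(i) Status → Reading: every LHS value maps to a single RHS value — holds.
(ii) {Reading, Type} → Unit: every LHS value maps to a single RHS value — holds.
(iii) Reading → SensorID: every LHS value maps to a single RHS value — holds.
(iv) SensorID → Status: every LHS value maps to a single RHS value — holds.
4 of the 4 dependencies hold.

4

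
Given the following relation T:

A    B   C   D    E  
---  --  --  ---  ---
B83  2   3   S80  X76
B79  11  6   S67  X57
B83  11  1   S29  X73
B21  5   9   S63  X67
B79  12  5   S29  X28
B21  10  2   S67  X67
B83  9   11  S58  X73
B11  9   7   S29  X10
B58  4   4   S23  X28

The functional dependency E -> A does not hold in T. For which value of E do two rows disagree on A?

E=X76: 1 row → A = B83 ✓
E=X57: 1 row → A = B79 ✓
E=X73: 2 rows → A = B83, B83 ✓
E=X67: 2 rows → A = B21, B21 ✓
E=X28: 2 rows → A takes values {B79, B58} — violation
E=X10: 1 row → A = B11 ✓
The only E value with inconsistent A is E=X28.

X28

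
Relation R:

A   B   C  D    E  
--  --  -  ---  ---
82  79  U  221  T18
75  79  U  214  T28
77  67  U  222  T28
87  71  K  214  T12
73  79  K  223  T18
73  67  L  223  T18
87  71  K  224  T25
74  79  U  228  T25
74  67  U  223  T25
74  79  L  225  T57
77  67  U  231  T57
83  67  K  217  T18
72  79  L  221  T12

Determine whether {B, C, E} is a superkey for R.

Yes

All 13 rows have distinct {B, C, E} values, so {B, C, E} → (all attributes) holds and {B, C, E} is a superkey.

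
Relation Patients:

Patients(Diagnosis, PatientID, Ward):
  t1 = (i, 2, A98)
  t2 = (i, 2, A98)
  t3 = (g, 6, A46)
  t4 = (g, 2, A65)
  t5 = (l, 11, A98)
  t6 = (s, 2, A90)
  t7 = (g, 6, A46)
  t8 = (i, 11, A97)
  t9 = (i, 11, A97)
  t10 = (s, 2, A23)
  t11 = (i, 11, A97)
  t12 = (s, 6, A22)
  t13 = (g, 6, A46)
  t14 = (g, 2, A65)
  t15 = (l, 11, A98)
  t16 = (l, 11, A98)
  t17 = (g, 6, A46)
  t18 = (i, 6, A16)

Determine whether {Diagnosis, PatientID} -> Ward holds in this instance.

No

(Diagnosis=i, PatientID=2): rows 1, 2 → Ward = A98, A98 ✓
(Diagnosis=g, PatientID=6): rows 3, 7, 13, 17 → Ward = A46, A46, A46, A46 ✓
(Diagnosis=g, PatientID=2): rows 4, 14 → Ward = A65, A65 ✓
(Diagnosis=l, PatientID=11): rows 5, 15, 16 → Ward = A98, A98, A98 ✓
(Diagnosis=s, PatientID=2): rows 6, 10 → Ward takes values {A90, A23} — violation
(Diagnosis=i, PatientID=11): rows 8, 9, 11 → Ward = A97, A97, A97 ✓
(Diagnosis=s, PatientID=6): row 12 → Ward = A22 ✓
(Diagnosis=i, PatientID=6): row 18 → Ward = A16 ✓
Two rows agree on {Diagnosis, PatientID} but differ on Ward, so {Diagnosis, PatientID} -> Ward does not hold.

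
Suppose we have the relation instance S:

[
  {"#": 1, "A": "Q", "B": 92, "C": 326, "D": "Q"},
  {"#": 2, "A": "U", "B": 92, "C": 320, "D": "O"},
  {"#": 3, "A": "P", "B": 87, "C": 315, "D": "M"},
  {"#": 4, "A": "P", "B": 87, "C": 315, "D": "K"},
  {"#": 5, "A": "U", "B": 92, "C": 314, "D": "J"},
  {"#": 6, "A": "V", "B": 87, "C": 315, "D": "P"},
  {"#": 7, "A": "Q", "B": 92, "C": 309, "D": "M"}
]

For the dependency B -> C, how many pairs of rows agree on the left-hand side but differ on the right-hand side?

B=92: violating pairs (1,2), (1,5), (1,7), (2,5), (2,7), (5,7) — 6 pairs.
B=87: all 3 rows agree on C — 0 pairs.

6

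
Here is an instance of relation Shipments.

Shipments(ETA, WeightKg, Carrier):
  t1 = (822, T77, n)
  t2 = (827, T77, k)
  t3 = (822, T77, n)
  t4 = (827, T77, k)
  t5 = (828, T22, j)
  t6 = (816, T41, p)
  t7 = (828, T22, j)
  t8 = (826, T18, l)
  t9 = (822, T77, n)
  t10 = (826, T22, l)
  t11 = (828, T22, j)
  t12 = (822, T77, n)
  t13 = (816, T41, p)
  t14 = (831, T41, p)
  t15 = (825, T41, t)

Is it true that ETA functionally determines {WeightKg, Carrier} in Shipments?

ETA=822: rows 1, 3, 9, 12 → {WeightKg,Carrier} = (T77, n), (T77, n), (T77, n), (T77, n) ✓
ETA=827: rows 2, 4 → {WeightKg,Carrier} = (T77, k), (T77, k) ✓
ETA=828: rows 5, 7, 11 → {WeightKg,Carrier} = (T22, j), (T22, j), (T22, j) ✓
ETA=816: rows 6, 13 → {WeightKg,Carrier} = (T41, p), (T41, p) ✓
ETA=826: rows 8, 10 → {WeightKg,Carrier} takes values {(T18, l), (T22, l)} — violation
ETA=831: row 14 → {WeightKg,Carrier} = (T41, p) ✓
ETA=825: row 15 → {WeightKg,Carrier} = (T41, t) ✓
Two rows agree on ETA but differ on {WeightKg, Carrier}, so ETA → {WeightKg, Carrier} does not hold.

No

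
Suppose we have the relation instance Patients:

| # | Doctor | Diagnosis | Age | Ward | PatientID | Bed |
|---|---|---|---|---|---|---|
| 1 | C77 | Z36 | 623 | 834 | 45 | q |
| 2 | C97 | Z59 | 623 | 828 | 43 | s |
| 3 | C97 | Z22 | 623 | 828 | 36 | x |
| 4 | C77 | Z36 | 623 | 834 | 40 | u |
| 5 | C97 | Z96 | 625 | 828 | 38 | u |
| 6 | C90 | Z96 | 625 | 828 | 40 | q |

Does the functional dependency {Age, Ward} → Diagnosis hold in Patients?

No

(Age=623, Ward=834): rows 1, 4 → Diagnosis = Z36, Z36 ✓
(Age=623, Ward=828): rows 2, 3 → Diagnosis takes values {Z59, Z22} — violation
(Age=625, Ward=828): rows 5, 6 → Diagnosis = Z96, Z96 ✓
Two rows agree on {Age, Ward} but differ on Diagnosis, so {Age, Ward} → Diagnosis does not hold.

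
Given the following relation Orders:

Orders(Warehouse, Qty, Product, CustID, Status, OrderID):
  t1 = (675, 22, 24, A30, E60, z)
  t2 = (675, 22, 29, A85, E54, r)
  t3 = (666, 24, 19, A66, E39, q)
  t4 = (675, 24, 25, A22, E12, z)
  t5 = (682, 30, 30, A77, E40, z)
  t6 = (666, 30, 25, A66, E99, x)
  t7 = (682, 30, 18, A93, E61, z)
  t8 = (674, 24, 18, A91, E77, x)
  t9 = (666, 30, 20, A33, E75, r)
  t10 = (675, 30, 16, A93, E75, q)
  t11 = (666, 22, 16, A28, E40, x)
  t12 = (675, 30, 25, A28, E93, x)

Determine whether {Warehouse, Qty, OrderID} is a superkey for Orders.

No

Rows 5 and 7 have the same {Warehouse, Qty, OrderID} value (Warehouse=682, Qty=30, OrderID=z) but are distinct tuples, so {Warehouse, Qty, OrderID} does not determine every attribute — not a superkey.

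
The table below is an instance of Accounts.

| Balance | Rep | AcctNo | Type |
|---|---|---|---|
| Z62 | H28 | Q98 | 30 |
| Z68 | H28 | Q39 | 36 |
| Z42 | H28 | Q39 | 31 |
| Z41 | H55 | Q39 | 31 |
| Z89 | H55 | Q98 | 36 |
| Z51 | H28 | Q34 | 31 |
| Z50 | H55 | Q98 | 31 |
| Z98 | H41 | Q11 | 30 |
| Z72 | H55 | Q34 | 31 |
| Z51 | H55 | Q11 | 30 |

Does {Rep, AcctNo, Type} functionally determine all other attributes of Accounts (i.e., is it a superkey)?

Yes

All 10 rows have distinct {Rep, AcctNo, Type} values, so {Rep, AcctNo, Type} → (all attributes) holds and {Rep, AcctNo, Type} is a superkey.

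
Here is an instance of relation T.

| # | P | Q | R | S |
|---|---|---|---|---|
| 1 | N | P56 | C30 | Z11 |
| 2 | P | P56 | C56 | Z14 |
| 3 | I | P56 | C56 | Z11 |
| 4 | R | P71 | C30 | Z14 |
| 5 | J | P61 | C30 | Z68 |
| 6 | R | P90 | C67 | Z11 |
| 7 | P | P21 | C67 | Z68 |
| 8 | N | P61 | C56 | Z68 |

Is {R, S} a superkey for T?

All 8 rows have distinct {R, S} values, so {R, S} → (all attributes) holds and {R, S} is a superkey.

Yes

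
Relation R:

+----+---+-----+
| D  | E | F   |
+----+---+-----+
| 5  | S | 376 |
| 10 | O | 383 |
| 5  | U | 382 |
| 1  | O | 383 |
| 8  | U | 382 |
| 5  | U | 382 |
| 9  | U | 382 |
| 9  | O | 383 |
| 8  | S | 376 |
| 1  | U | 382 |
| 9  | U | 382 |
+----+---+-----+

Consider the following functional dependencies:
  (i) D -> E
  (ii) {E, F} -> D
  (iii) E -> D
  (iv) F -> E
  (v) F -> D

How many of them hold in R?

1

(i) D -> E: D=5: 3 rows → E takes values {S, U} — violation; D=1: 2 rows → E takes values {O, U} — violation; D=8: 2 rows → E takes values {U, S} — violation; D=9: 3 rows → E takes values {U, O} — violation — fails.
(ii) {E, F} -> D: (E=S, F=376): 2 rows → D takes values {5, 8} — violation; (E=O, F=383): 3 rows → D takes values {10, 1, 9} — violation; (E=U, F=382): 6 rows → D takes values {5, 8, 9, 1} — violation — fails.
(iii) E -> D: E=S: 2 rows → D takes values {5, 8} — violation; E=O: 3 rows → D takes values {10, 1, 9} — violation; E=U: 6 rows → D takes values {5, 8, 9, 1} — violation — fails.
(iv) F -> E: every LHS value maps to a single RHS value — holds.
(v) F -> D: F=376: 2 rows → D takes values {5, 8} — violation; F=383: 3 rows → D takes values {10, 1, 9} — violation; F=382: 6 rows → D takes values {5, 8, 9, 1} — violation — fails.
1 of the 5 dependencies holds.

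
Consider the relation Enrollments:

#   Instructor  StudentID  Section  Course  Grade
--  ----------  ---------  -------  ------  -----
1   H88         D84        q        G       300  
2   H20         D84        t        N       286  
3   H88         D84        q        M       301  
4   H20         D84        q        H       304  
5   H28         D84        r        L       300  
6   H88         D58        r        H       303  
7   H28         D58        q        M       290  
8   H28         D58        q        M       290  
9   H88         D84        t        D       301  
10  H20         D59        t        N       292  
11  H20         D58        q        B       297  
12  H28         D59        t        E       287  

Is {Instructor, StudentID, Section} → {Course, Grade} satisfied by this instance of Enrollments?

(Instructor=H88, StudentID=D84, Section=q): rows 1, 3 → {Course,Grade} takes values {(G, 300), (M, 301)} — violation
(Instructor=H20, StudentID=D84, Section=t): row 2 → {Course,Grade} = (N, 286) ✓
(Instructor=H20, StudentID=D84, Section=q): row 4 → {Course,Grade} = (H, 304) ✓
(Instructor=H28, StudentID=D84, Section=r): row 5 → {Course,Grade} = (L, 300) ✓
(Instructor=H88, StudentID=D58, Section=r): row 6 → {Course,Grade} = (H, 303) ✓
(Instructor=H28, StudentID=D58, Section=q): rows 7, 8 → {Course,Grade} = (M, 290), (M, 290) ✓
(Instructor=H88, StudentID=D84, Section=t): row 9 → {Course,Grade} = (D, 301) ✓
(Instructor=H20, StudentID=D59, Section=t): row 10 → {Course,Grade} = (N, 292) ✓
(Instructor=H20, StudentID=D58, Section=q): row 11 → {Course,Grade} = (B, 297) ✓
(Instructor=H28, StudentID=D59, Section=t): row 12 → {Course,Grade} = (E, 287) ✓
Two rows agree on {Instructor, StudentID, Section} but differ on {Course, Grade}, so {Instructor, StudentID, Section} → {Course, Grade} does not hold.

No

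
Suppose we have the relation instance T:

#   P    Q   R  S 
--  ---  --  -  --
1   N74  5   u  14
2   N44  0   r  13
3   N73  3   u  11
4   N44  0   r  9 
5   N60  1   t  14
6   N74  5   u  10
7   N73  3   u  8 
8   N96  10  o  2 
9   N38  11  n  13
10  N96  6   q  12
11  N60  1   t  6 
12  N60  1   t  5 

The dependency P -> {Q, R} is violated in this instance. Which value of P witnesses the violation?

P=N74: rows 1, 6 → {Q,R} = (5, u), (5, u) ✓
P=N44: rows 2, 4 → {Q,R} = (0, r), (0, r) ✓
P=N73: rows 3, 7 → {Q,R} = (3, u), (3, u) ✓
P=N60: rows 5, 11, 12 → {Q,R} = (1, t), (1, t), (1, t) ✓
P=N96: rows 8, 10 → {Q,R} takes values {(10, o), (6, q)} — violation
P=N38: row 9 → {Q,R} = (11, n) ✓
The only P value with inconsistent RHS is P=N96.

N96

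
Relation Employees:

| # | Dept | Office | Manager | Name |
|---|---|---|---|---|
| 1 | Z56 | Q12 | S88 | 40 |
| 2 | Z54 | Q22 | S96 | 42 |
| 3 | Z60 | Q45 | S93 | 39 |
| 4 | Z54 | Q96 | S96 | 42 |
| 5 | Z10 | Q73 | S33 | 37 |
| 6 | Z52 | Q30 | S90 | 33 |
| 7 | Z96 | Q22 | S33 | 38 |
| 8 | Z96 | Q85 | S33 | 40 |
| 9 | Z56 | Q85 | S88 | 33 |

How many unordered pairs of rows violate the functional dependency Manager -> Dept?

2

Manager=S88: all 2 rows agree on Dept — 0 pairs.
Manager=S96: all 2 rows agree on Dept — 0 pairs.
Manager=S33: violating pairs (5,7), (5,8) — 2 pairs.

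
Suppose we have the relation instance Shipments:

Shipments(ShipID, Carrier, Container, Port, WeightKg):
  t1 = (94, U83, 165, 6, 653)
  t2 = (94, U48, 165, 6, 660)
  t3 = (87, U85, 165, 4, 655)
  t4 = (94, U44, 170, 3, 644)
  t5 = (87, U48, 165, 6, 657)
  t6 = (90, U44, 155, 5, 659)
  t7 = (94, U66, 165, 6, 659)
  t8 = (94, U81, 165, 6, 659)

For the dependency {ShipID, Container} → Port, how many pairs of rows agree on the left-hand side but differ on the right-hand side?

(ShipID=94, Container=165): all 4 rows agree on Port — 0 pairs.
(ShipID=87, Container=165): violating pairs (3,5) — 1 pair.

1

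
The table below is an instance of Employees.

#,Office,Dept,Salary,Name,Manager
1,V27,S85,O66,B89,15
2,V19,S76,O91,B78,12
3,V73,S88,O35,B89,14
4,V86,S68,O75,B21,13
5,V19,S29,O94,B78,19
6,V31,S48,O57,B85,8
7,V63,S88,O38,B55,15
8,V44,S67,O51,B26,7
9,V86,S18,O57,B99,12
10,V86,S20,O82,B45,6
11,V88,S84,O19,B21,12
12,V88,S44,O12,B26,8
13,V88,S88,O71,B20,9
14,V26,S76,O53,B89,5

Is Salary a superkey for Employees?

Rows 6 and 9 have the same Salary value Salary=O57 but are distinct tuples, so Salary does not determine every attribute — not a superkey.

No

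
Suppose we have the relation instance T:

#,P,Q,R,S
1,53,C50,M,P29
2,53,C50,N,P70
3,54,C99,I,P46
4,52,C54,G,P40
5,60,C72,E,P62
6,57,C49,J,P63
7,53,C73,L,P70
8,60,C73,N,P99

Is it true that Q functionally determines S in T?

No

Q=C50: rows 1, 2 → S takes values {P29, P70} — violation
Q=C99: row 3 → S = P46 ✓
Q=C54: row 4 → S = P40 ✓
Q=C72: row 5 → S = P62 ✓
Q=C49: row 6 → S = P63 ✓
Q=C73: rows 7, 8 → S takes values {P70, P99} — violation
Two rows agree on Q but differ on S, so Q → S does not hold.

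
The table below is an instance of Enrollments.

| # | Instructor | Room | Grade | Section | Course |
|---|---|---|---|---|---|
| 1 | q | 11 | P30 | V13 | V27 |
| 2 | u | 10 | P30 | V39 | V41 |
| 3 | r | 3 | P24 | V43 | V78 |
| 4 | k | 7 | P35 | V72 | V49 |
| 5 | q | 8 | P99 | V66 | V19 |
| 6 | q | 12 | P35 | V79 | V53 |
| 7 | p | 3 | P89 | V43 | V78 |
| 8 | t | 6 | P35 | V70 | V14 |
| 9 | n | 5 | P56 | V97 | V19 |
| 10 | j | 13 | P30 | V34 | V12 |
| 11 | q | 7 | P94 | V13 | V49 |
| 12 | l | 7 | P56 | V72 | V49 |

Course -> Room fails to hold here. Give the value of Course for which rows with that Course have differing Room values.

Course=V27: row 1 → Room = 11 ✓
Course=V41: row 2 → Room = 10 ✓
Course=V78: rows 3, 7 → Room = 3, 3 ✓
Course=V49: rows 4, 11, 12 → Room = 7, 7, 7 ✓
Course=V19: rows 5, 9 → Room takes values {8, 5} — violation
Course=V53: row 6 → Room = 12 ✓
Course=V14: row 8 → Room = 6 ✓
Course=V12: row 10 → Room = 13 ✓
The only Course value with inconsistent Room is Course=V19.

V19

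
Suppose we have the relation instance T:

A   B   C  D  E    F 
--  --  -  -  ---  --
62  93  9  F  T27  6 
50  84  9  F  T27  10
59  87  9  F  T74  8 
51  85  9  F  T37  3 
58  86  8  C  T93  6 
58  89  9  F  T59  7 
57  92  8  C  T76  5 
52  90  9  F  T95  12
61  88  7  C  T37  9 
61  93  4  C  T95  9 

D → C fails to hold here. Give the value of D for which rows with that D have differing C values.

D=F: 6 rows → C = 9, 9, 9, 9, 9, 9 ✓
D=C: 4 rows → C takes values {8, 7, 4} — violation
The only D value with inconsistent C is D=C.

C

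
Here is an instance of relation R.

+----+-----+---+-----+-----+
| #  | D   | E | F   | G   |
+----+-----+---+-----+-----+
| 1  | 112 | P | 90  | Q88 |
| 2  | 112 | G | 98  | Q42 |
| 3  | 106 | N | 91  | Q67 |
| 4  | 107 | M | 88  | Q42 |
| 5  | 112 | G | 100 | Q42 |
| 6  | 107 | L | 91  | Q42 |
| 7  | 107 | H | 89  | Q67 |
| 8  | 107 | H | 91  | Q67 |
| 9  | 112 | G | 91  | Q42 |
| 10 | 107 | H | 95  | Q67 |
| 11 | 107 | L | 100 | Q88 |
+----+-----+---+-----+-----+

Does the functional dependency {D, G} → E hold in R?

(D=112, G=Q88): row 1 → E = P ✓
(D=112, G=Q42): rows 2, 5, 9 → E = G, G, G ✓
(D=106, G=Q67): row 3 → E = N ✓
(D=107, G=Q42): rows 4, 6 → E takes values {M, L} — violation
(D=107, G=Q67): rows 7, 8, 10 → E = H, H, H ✓
(D=107, G=Q88): row 11 → E = L ✓
Two rows agree on {D, G} but differ on E, so {D, G} → E does not hold.

No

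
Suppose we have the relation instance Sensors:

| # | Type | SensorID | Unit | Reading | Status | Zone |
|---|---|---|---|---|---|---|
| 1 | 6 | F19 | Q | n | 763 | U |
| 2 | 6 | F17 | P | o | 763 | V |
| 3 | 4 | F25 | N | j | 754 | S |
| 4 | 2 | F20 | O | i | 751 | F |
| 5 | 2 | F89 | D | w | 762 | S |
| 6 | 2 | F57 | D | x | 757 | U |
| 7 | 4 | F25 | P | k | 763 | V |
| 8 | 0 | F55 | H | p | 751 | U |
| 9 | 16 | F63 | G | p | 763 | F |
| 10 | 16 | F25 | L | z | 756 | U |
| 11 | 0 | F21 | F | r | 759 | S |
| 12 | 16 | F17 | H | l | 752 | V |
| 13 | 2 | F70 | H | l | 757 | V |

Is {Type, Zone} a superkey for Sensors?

All 13 rows have distinct {Type, Zone} values, so {Type, Zone} → (all attributes) holds and {Type, Zone} is a superkey.

Yes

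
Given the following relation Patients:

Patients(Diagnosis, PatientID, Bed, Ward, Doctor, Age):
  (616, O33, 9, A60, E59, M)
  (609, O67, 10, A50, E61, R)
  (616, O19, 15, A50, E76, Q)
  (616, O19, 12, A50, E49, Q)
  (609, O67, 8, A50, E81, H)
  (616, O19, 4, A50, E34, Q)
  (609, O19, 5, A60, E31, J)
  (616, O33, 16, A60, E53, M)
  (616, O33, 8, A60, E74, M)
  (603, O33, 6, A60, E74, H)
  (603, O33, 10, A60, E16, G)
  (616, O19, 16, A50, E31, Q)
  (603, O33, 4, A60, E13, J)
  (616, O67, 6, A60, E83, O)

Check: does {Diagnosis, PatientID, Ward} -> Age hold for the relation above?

(Diagnosis=616, PatientID=O33, Ward=A60): 3 rows → Age = M, M, M ✓
(Diagnosis=609, PatientID=O67, Ward=A50): 2 rows → Age takes values {R, H} — violation
(Diagnosis=616, PatientID=O19, Ward=A50): 4 rows → Age = Q, Q, Q, Q ✓
(Diagnosis=609, PatientID=O19, Ward=A60): 1 row → Age = J ✓
(Diagnosis=603, PatientID=O33, Ward=A60): 3 rows → Age takes values {H, G, J} — violation
(Diagnosis=616, PatientID=O67, Ward=A60): 1 row → Age = O ✓
Two rows agree on {Diagnosis, PatientID, Ward} but differ on Age, so {Diagnosis, PatientID, Ward} -> Age does not hold.

No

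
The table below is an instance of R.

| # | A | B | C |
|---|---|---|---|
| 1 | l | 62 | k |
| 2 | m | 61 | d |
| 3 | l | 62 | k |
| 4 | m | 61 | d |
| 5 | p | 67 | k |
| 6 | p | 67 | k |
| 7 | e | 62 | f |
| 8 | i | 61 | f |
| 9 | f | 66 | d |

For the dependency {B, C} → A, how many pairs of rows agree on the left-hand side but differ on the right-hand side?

(B=62, C=k): all 2 rows agree on A — 0 pairs.
(B=61, C=d): all 2 rows agree on A — 0 pairs.
(B=67, C=k): all 2 rows agree on A — 0 pairs.

0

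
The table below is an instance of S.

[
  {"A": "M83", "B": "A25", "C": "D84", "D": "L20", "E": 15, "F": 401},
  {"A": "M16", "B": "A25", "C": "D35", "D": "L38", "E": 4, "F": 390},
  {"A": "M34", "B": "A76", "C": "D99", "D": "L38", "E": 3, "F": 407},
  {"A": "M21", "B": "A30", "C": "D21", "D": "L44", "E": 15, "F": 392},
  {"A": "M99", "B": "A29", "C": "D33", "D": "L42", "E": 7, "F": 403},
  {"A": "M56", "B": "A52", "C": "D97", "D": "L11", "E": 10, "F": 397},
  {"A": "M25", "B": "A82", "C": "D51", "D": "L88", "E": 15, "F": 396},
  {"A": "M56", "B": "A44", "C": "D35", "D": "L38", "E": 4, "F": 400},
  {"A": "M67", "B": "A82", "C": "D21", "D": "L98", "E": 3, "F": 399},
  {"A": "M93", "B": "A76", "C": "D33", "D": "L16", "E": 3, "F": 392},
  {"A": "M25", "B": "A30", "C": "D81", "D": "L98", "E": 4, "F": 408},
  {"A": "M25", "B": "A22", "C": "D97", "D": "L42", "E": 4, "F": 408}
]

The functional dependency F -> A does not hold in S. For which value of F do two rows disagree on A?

392

F=401: 1 row → A = M83 ✓
F=390: 1 row → A = M16 ✓
F=407: 1 row → A = M34 ✓
F=392: 2 rows → A takes values {M21, M93} — violation
F=403: 1 row → A = M99 ✓
F=397: 1 row → A = M56 ✓
F=396: 1 row → A = M25 ✓
F=400: 1 row → A = M56 ✓
F=399: 1 row → A = M67 ✓
F=408: 2 rows → A = M25, M25 ✓
The only F value with inconsistent A is F=392.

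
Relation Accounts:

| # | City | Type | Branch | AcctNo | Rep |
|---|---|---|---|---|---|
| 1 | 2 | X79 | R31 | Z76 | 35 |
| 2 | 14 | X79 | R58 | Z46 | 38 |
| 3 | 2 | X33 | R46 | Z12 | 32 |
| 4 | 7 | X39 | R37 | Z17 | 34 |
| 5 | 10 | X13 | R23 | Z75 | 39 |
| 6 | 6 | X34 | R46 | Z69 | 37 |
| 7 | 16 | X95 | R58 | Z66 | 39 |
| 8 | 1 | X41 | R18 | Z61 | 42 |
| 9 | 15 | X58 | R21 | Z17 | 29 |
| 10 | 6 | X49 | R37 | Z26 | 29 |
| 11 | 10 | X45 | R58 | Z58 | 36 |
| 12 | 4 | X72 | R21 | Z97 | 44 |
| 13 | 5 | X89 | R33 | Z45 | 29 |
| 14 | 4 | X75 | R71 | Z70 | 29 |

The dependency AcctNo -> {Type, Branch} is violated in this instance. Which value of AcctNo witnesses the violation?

Z17

AcctNo=Z76: row 1 → {Type,Branch} = (X79, R31) ✓
AcctNo=Z46: row 2 → {Type,Branch} = (X79, R58) ✓
AcctNo=Z12: row 3 → {Type,Branch} = (X33, R46) ✓
AcctNo=Z17: rows 4, 9 → {Type,Branch} takes values {(X39, R37), (X58, R21)} — violation
AcctNo=Z75: row 5 → {Type,Branch} = (X13, R23) ✓
AcctNo=Z69: row 6 → {Type,Branch} = (X34, R46) ✓
AcctNo=Z66: row 7 → {Type,Branch} = (X95, R58) ✓
AcctNo=Z61: row 8 → {Type,Branch} = (X41, R18) ✓
AcctNo=Z26: row 10 → {Type,Branch} = (X49, R37) ✓
AcctNo=Z58: row 11 → {Type,Branch} = (X45, R58) ✓
AcctNo=Z97: row 12 → {Type,Branch} = (X72, R21) ✓
AcctNo=Z45: row 13 → {Type,Branch} = (X89, R33) ✓
AcctNo=Z70: row 14 → {Type,Branch} = (X75, R71) ✓
The only AcctNo value with inconsistent RHS is AcctNo=Z17.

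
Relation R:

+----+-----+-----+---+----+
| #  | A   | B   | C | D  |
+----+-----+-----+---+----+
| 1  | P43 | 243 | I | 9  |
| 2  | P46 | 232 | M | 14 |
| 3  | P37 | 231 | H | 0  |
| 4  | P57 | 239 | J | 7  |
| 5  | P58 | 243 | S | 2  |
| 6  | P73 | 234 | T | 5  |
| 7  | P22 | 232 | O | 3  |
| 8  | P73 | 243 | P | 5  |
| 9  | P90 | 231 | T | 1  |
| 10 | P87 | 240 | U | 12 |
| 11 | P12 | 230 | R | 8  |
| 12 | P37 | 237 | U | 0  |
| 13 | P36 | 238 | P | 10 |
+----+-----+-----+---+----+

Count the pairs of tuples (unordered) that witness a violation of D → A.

D=0: all 2 rows agree on A — 0 pairs.
D=5: all 2 rows agree on A — 0 pairs.

0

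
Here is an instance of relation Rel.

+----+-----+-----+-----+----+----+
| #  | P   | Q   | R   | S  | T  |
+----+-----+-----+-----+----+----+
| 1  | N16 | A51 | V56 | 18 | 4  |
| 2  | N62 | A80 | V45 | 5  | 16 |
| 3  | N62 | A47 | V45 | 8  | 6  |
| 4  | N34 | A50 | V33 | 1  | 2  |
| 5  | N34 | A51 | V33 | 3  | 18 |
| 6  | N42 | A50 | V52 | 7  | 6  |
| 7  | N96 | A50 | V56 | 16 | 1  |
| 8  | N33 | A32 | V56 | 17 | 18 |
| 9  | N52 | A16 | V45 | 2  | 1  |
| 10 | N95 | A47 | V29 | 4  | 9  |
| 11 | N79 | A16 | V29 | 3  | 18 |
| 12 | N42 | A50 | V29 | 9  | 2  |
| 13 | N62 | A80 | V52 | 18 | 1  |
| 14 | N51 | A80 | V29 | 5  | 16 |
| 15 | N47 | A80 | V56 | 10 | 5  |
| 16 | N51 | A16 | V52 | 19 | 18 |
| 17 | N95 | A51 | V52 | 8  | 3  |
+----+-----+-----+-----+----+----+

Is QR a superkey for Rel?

Yes

All 17 rows have distinct QR values, so QR → (all attributes) holds and QR is a superkey.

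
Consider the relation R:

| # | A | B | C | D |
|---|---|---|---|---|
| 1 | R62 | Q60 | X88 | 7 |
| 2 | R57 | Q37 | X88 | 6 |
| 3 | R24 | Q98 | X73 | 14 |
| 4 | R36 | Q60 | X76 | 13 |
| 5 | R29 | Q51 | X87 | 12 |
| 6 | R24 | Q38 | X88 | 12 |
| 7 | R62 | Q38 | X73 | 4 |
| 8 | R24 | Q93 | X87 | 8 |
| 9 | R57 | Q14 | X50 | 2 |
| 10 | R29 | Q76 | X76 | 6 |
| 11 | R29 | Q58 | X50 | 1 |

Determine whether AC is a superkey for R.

All 11 rows have distinct AC values, so AC → (all attributes) holds and AC is a superkey.

Yes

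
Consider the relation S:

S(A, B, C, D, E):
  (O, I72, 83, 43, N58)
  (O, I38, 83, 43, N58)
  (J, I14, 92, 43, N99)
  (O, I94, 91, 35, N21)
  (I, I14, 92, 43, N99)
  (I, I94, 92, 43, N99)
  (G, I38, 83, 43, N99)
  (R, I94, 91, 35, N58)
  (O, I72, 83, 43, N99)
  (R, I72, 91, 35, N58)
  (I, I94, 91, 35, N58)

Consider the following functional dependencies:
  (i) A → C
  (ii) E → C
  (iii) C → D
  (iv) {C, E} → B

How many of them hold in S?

(i) A → C: A=O: 4 rows → C takes values {83, 91} — violation; A=I: 3 rows → C takes values {92, 91} — violation — fails.
(ii) E → C: E=N58: 5 rows → C takes values {83, 91} — violation; E=N99: 5 rows → C takes values {92, 83} — violation — fails.
(iii) C → D: every LHS value maps to a single RHS value — holds.
(iv) {C, E} → B: (C=83, E=N58): 2 rows → B takes values {I72, I38} — violation; (C=92, E=N99): 3 rows → B takes values {I14, I94} — violation; (C=83, E=N99): 2 rows → B takes values {I38, I72} — violation; (C=91, E=N58): 3 rows → B takes values {I94, I72} — violation — fails.
1 of the 4 dependencies holds.

1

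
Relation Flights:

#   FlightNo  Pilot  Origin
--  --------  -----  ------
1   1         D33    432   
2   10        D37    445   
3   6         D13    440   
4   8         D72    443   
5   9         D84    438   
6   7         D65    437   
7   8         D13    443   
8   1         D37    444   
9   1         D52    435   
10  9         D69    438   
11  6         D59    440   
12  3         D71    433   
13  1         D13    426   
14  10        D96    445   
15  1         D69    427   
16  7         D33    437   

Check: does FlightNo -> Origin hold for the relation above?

FlightNo=1: rows 1, 8, 9, 13, 15 → Origin takes values {432, 444, 435, 426, 427} — violation
FlightNo=10: rows 2, 14 → Origin = 445, 445 ✓
FlightNo=6: rows 3, 11 → Origin = 440, 440 ✓
FlightNo=8: rows 4, 7 → Origin = 443, 443 ✓
FlightNo=9: rows 5, 10 → Origin = 438, 438 ✓
FlightNo=7: rows 6, 16 → Origin = 437, 437 ✓
FlightNo=3: row 12 → Origin = 433 ✓
Two rows agree on FlightNo but differ on Origin, so FlightNo -> Origin does not hold.

No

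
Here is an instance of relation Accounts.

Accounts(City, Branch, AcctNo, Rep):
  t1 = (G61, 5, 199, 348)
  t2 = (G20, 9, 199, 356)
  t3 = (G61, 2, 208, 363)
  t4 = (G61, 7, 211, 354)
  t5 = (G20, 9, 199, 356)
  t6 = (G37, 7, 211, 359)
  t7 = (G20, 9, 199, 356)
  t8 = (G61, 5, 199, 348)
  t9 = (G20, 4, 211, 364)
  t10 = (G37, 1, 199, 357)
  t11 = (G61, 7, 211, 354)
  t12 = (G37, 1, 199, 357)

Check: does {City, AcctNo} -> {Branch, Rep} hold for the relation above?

Yes

(City=G61, AcctNo=199): rows 1, 8 → {Branch,Rep} = (5, 348), (5, 348) ✓
(City=G20, AcctNo=199): rows 2, 5, 7 → {Branch,Rep} = (9, 356), (9, 356), (9, 356) ✓
(City=G61, AcctNo=208): row 3 → {Branch,Rep} = (2, 363) ✓
(City=G61, AcctNo=211): rows 4, 11 → {Branch,Rep} = (7, 354), (7, 354) ✓
(City=G37, AcctNo=211): row 6 → {Branch,Rep} = (7, 359) ✓
(City=G20, AcctNo=211): row 9 → {Branch,Rep} = (4, 364) ✓
(City=G37, AcctNo=199): rows 10, 12 → {Branch,Rep} = (1, 357), (1, 357) ✓
Every {City, AcctNo} value is associated with a single {Branch, Rep} value, so {City, AcctNo} -> {Branch, Rep} holds.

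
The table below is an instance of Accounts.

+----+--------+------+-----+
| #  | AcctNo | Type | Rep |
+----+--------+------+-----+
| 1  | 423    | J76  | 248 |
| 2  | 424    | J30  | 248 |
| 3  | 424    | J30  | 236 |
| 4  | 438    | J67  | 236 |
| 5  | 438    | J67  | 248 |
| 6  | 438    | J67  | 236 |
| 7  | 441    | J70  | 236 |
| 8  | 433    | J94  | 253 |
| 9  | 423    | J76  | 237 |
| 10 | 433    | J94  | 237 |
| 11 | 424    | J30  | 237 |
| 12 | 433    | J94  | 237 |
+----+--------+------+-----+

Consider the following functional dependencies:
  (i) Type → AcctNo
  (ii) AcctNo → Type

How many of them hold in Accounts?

2

(i) Type → AcctNo: every LHS value maps to a single RHS value — holds.
(ii) AcctNo → Type: every LHS value maps to a single RHS value — holds.
2 of the 2 dependencies hold.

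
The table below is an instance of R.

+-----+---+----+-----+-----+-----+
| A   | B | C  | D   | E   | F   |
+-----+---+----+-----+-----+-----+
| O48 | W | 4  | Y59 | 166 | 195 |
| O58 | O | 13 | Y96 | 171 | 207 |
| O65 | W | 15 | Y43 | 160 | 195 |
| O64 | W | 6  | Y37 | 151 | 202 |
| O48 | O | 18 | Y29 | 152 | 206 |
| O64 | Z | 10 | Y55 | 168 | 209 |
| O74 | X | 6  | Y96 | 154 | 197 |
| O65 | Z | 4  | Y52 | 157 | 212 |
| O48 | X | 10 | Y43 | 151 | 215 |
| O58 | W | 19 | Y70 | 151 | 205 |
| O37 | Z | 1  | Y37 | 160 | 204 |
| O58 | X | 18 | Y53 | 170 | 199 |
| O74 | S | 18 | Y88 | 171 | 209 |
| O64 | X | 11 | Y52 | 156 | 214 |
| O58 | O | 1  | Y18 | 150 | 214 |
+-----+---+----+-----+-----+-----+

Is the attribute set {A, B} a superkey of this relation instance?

No

Two distinct rows share (A=O58, B=O), so {A, B} does not determine every attribute — not a superkey.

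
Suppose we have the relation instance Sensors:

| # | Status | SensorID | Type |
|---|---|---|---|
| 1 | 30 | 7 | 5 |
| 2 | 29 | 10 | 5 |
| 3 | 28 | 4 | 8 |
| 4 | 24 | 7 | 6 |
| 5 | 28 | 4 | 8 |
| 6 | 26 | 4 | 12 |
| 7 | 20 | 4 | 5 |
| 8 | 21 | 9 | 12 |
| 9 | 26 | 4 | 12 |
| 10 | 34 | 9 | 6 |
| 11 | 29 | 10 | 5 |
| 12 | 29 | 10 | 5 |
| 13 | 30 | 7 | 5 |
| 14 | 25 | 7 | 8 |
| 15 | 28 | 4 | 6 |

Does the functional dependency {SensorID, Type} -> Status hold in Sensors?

(SensorID=7, Type=5): rows 1, 13 → Status = 30, 30 ✓
(SensorID=10, Type=5): rows 2, 11, 12 → Status = 29, 29, 29 ✓
(SensorID=4, Type=8): rows 3, 5 → Status = 28, 28 ✓
(SensorID=7, Type=6): row 4 → Status = 24 ✓
(SensorID=4, Type=12): rows 6, 9 → Status = 26, 26 ✓
(SensorID=4, Type=5): row 7 → Status = 20 ✓
(SensorID=9, Type=12): row 8 → Status = 21 ✓
(SensorID=9, Type=6): row 10 → Status = 34 ✓
(SensorID=7, Type=8): row 14 → Status = 25 ✓
(SensorID=4, Type=6): row 15 → Status = 28 ✓
Every {SensorID, Type} value is associated with a single Status value, so {SensorID, Type} -> Status holds.

Yes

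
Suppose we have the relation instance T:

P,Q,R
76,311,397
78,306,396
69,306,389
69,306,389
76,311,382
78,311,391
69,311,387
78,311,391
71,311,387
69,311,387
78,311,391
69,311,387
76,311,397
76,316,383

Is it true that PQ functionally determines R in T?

No

(P=76, Q=311): 3 rows → R takes values {397, 382} — violation
(P=78, Q=306): 1 row → R = 396 ✓
(P=69, Q=306): 2 rows → R = 389, 389 ✓
(P=78, Q=311): 3 rows → R = 391, 391, 391 ✓
(P=69, Q=311): 3 rows → R = 387, 387, 387 ✓
(P=71, Q=311): 1 row → R = 387 ✓
(P=76, Q=316): 1 row → R = 383 ✓
Two rows agree on PQ but differ on R, so PQ -> R does not hold.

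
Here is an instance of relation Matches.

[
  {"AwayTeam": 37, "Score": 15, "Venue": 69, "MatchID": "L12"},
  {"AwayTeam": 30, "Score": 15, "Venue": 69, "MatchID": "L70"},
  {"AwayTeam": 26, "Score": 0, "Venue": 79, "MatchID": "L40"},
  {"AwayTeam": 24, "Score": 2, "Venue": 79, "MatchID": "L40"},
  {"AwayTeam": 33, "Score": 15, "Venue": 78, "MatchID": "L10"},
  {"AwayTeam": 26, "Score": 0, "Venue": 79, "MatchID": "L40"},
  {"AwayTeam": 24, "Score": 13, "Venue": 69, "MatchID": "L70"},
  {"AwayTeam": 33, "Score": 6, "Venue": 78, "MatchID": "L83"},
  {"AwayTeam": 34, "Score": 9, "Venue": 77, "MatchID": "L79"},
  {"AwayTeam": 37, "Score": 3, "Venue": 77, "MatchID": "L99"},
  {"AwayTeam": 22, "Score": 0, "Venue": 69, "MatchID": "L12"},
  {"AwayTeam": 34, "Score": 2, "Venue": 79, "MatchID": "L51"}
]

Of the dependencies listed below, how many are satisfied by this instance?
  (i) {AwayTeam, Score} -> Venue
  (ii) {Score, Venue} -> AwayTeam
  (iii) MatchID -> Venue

2

(i) {AwayTeam, Score} -> Venue: every LHS value maps to a single RHS value — holds.
(ii) {Score, Venue} -> AwayTeam: (Score=15, Venue=69): 2 rows → AwayTeam takes values {37, 30} — violation; (Score=2, Venue=79): 2 rows → AwayTeam takes values {24, 34} — violation — fails.
(iii) MatchID -> Venue: every LHS value maps to a single RHS value — holds.
2 of the 3 dependencies hold.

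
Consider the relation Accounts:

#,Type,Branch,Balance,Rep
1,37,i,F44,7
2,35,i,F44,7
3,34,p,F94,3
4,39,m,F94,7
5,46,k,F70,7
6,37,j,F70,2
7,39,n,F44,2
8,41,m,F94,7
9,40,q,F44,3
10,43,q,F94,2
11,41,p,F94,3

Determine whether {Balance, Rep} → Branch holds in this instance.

Yes

(Balance=F44, Rep=7): rows 1, 2 → Branch = i, i ✓
(Balance=F94, Rep=3): rows 3, 11 → Branch = p, p ✓
(Balance=F94, Rep=7): rows 4, 8 → Branch = m, m ✓
(Balance=F70, Rep=7): row 5 → Branch = k ✓
(Balance=F70, Rep=2): row 6 → Branch = j ✓
(Balance=F44, Rep=2): row 7 → Branch = n ✓
(Balance=F44, Rep=3): row 9 → Branch = q ✓
(Balance=F94, Rep=2): row 10 → Branch = q ✓
Every {Balance, Rep} value is associated with a single Branch value, so {Balance, Rep} → Branch holds.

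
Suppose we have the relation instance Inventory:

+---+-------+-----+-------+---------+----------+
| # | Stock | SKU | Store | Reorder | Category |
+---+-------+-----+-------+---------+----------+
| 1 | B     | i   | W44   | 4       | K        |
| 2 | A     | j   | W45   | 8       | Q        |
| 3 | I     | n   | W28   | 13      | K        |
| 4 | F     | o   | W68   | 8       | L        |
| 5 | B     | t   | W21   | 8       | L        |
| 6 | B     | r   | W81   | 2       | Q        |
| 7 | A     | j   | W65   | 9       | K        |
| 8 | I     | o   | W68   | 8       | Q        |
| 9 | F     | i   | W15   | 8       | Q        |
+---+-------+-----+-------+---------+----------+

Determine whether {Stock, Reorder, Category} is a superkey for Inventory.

Yes

All 9 rows have distinct {Stock, Reorder, Category} values, so {Stock, Reorder, Category} → (all attributes) holds and {Stock, Reorder, Category} is a superkey.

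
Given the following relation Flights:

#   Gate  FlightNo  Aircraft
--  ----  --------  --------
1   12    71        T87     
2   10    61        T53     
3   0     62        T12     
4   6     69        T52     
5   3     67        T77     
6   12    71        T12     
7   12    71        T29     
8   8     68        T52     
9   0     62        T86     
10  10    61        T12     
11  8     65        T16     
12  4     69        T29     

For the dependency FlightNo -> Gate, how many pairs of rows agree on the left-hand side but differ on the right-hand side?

FlightNo=71: all 3 rows agree on Gate — 0 pairs.
FlightNo=61: all 2 rows agree on Gate — 0 pairs.
FlightNo=62: all 2 rows agree on Gate — 0 pairs.
FlightNo=69: violating pairs (4,12) — 1 pair.

1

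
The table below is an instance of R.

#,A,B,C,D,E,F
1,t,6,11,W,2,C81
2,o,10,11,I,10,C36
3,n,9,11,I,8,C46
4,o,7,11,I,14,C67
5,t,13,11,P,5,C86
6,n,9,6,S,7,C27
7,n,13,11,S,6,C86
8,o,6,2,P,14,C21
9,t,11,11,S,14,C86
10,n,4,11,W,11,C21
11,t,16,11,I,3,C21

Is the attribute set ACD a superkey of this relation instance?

Rows 2 and 4 have the same ACD value (A=o, C=11, D=I) but are distinct tuples, so ACD does not determine every attribute — not a superkey.

No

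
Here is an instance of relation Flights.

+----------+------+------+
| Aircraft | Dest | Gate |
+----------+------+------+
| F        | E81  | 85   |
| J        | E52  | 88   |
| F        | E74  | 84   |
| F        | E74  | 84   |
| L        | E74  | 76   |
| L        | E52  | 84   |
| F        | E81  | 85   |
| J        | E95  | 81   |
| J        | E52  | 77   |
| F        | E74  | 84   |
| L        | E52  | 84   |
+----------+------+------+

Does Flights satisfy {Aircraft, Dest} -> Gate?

(Aircraft=F, Dest=E81): 2 rows → Gate = 85, 85 ✓
(Aircraft=J, Dest=E52): 2 rows → Gate takes values {88, 77} — violation
(Aircraft=F, Dest=E74): 3 rows → Gate = 84, 84, 84 ✓
(Aircraft=L, Dest=E74): 1 row → Gate = 76 ✓
(Aircraft=L, Dest=E52): 2 rows → Gate = 84, 84 ✓
(Aircraft=J, Dest=E95): 1 row → Gate = 81 ✓
Two rows agree on {Aircraft, Dest} but differ on Gate, so {Aircraft, Dest} -> Gate does not hold.

No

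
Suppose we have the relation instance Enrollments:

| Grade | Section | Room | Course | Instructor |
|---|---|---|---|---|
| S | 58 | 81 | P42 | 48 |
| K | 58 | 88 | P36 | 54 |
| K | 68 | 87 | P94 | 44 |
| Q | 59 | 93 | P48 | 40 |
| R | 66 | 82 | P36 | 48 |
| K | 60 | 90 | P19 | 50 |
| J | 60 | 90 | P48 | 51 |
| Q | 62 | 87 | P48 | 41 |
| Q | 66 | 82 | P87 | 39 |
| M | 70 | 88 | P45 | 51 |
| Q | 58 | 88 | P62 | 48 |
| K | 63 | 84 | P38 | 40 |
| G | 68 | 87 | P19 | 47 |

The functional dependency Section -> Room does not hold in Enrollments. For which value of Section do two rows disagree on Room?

58

Section=58: 3 rows → Room takes values {81, 88} — violation
Section=68: 2 rows → Room = 87, 87 ✓
Section=59: 1 row → Room = 93 ✓
Section=66: 2 rows → Room = 82, 82 ✓
Section=60: 2 rows → Room = 90, 90 ✓
Section=62: 1 row → Room = 87 ✓
Section=70: 1 row → Room = 88 ✓
Section=63: 1 row → Room = 84 ✓
The only Section value with inconsistent Room is Section=58.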